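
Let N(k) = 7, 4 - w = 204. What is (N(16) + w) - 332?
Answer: -525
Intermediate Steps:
w = -200 (w = 4 - 1*204 = 4 - 204 = -200)
(N(16) + w) - 332 = (7 - 200) - 332 = -193 - 332 = -525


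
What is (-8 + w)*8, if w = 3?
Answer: -40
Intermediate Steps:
(-8 + w)*8 = (-8 + 3)*8 = -5*8 = -40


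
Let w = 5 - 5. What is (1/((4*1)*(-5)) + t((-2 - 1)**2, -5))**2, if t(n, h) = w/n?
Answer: 1/400 ≈ 0.0025000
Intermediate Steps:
w = 0
t(n, h) = 0 (t(n, h) = 0/n = 0)
(1/((4*1)*(-5)) + t((-2 - 1)**2, -5))**2 = (1/((4*1)*(-5)) + 0)**2 = (1/(4*(-5)) + 0)**2 = (1/(-20) + 0)**2 = (-1/20 + 0)**2 = (-1/20)**2 = 1/400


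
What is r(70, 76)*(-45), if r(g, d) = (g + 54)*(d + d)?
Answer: -848160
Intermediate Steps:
r(g, d) = 2*d*(54 + g) (r(g, d) = (54 + g)*(2*d) = 2*d*(54 + g))
r(70, 76)*(-45) = (2*76*(54 + 70))*(-45) = (2*76*124)*(-45) = 18848*(-45) = -848160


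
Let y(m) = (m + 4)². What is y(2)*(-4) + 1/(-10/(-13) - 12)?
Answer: -21037/146 ≈ -144.09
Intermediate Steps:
y(m) = (4 + m)²
y(2)*(-4) + 1/(-10/(-13) - 12) = (4 + 2)²*(-4) + 1/(-10/(-13) - 12) = 6²*(-4) + 1/(-10*(-1/13) - 12) = 36*(-4) + 1/(10/13 - 12) = -144 + 1/(-146/13) = -144 - 13/146 = -21037/146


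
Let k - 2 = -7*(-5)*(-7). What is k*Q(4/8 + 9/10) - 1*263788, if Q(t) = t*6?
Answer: -1329146/5 ≈ -2.6583e+5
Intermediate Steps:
Q(t) = 6*t
k = -243 (k = 2 - 7*(-5)*(-7) = 2 + 35*(-7) = 2 - 245 = -243)
k*Q(4/8 + 9/10) - 1*263788 = -1458*(4/8 + 9/10) - 1*263788 = -1458*(4*(⅛) + 9*(⅒)) - 263788 = -1458*(½ + 9/10) - 263788 = -1458*7/5 - 263788 = -243*42/5 - 263788 = -10206/5 - 263788 = -1329146/5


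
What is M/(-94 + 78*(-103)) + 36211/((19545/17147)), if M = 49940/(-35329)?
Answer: 44574216384904301/1403106779760 ≈ 31768.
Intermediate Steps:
M = -49940/35329 (M = 49940*(-1/35329) = -49940/35329 ≈ -1.4136)
M/(-94 + 78*(-103)) + 36211/((19545/17147)) = -49940/(35329*(-94 + 78*(-103))) + 36211/((19545/17147)) = -49940/(35329*(-94 - 8034)) + 36211/((19545*(1/17147))) = -49940/35329/(-8128) + 36211/(19545/17147) = -49940/35329*(-1/8128) + 36211*(17147/19545) = 12485/71788528 + 620910017/19545 = 44574216384904301/1403106779760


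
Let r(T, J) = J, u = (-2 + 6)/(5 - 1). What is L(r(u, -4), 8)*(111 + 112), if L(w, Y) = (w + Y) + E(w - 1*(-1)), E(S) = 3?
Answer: 1561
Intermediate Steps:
u = 1 (u = 4/4 = 4*(1/4) = 1)
L(w, Y) = 3 + Y + w (L(w, Y) = (w + Y) + 3 = (Y + w) + 3 = 3 + Y + w)
L(r(u, -4), 8)*(111 + 112) = (3 + 8 - 4)*(111 + 112) = 7*223 = 1561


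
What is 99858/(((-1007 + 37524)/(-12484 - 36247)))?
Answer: -4866180198/36517 ≈ -1.3326e+5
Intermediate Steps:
99858/(((-1007 + 37524)/(-12484 - 36247))) = 99858/((36517/(-48731))) = 99858/((36517*(-1/48731))) = 99858/(-36517/48731) = 99858*(-48731/36517) = -4866180198/36517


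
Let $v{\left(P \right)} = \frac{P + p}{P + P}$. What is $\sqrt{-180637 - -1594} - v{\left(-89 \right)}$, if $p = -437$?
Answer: $- \frac{263}{89} + i \sqrt{179043} \approx -2.9551 + 423.13 i$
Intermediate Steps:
$v{\left(P \right)} = \frac{-437 + P}{2 P}$ ($v{\left(P \right)} = \frac{P - 437}{P + P} = \frac{-437 + P}{2 P}$)
$\sqrt{-180637 - -1594} - v{\left(-89 \right)} = \sqrt{-180637 - -1594} - \frac{-437 - 89}{2 \left(-89\right)} = \sqrt{-180637 + \left(-111 + 1705\right)} - \frac{1}{2} \left(- \frac{1}{89}\right) \left(-526\right) = \sqrt{-180637 + 1594} - \frac{263}{89} = \sqrt{-179043} - \frac{263}{89} = i \sqrt{179043} - \frac{263}{89} = - \frac{263}{89} + i \sqrt{179043}$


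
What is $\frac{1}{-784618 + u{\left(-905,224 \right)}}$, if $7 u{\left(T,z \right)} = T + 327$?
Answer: $- \frac{7}{5492904} \approx -1.2744 \cdot 10^{-6}$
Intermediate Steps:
$u{\left(T,z \right)} = \frac{327}{7} + \frac{T}{7}$ ($u{\left(T,z \right)} = \frac{T + 327}{7} = \frac{327 + T}{7} = \frac{327}{7} + \frac{T}{7}$)
$\frac{1}{-784618 + u{\left(-905,224 \right)}} = \frac{1}{-784618 + \left(\frac{327}{7} + \frac{1}{7} \left(-905\right)\right)} = \frac{1}{-784618 + \left(\frac{327}{7} - \frac{905}{7}\right)} = \frac{1}{-784618 - \frac{578}{7}} = \frac{1}{- \frac{5492904}{7}} = - \frac{7}{5492904}$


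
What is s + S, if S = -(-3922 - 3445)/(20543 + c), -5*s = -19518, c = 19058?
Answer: 772969153/198005 ≈ 3903.8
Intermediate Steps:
s = 19518/5 (s = -1/5*(-19518) = 19518/5 ≈ 3903.6)
S = 7367/39601 (S = -(-3922 - 3445)/(20543 + 19058) = -(-7367)/39601 = -1*(-7367/39601) = 7367/39601 ≈ 0.18603)
s + S = 19518/5 + 7367/39601 = 772969153/198005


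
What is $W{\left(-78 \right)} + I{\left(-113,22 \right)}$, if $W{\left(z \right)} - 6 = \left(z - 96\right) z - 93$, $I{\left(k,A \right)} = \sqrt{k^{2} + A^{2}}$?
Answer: $13485 + \sqrt{13253} \approx 13600.0$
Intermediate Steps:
$I{\left(k,A \right)} = \sqrt{A^{2} + k^{2}}$
$W{\left(z \right)} = -87 + z \left(-96 + z\right)$ ($W{\left(z \right)} = 6 + \left(\left(z - 96\right) z - 93\right) = 6 + \left(\left(-96 + z\right) z - 93\right) = 6 + \left(z \left(-96 + z\right) - 93\right) = 6 + \left(-93 + z \left(-96 + z\right)\right) = -87 + z \left(-96 + z\right)$)
$W{\left(-78 \right)} + I{\left(-113,22 \right)} = \left(-87 + \left(-78\right)^{2} - -7488\right) + \sqrt{22^{2} + \left(-113\right)^{2}} = \left(-87 + 6084 + 7488\right) + \sqrt{484 + 12769} = 13485 + \sqrt{13253}$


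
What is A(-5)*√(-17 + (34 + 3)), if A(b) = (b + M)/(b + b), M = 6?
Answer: -√5/5 ≈ -0.44721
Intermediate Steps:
A(b) = (6 + b)/(2*b) (A(b) = (b + 6)/(b + b) = (6 + b)/((2*b)) = (6 + b)*(1/(2*b)) = (6 + b)/(2*b))
A(-5)*√(-17 + (34 + 3)) = ((½)*(6 - 5)/(-5))*√(-17 + (34 + 3)) = ((½)*(-⅕)*1)*√(-17 + 37) = -√5/5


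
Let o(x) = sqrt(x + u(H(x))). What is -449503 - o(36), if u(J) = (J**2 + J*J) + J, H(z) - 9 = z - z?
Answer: -449503 - 3*sqrt(23) ≈ -4.4952e+5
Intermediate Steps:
H(z) = 9 (H(z) = 9 + (z - z) = 9 + 0 = 9)
u(J) = J + 2*J**2 (u(J) = (J**2 + J**2) + J = 2*J**2 + J = J + 2*J**2)
o(x) = sqrt(171 + x) (o(x) = sqrt(x + 9*(1 + 2*9)) = sqrt(x + 9*(1 + 18)) = sqrt(x + 9*19) = sqrt(x + 171) = sqrt(171 + x))
-449503 - o(36) = -449503 - sqrt(171 + 36) = -449503 - sqrt(207) = -449503 - 3*sqrt(23)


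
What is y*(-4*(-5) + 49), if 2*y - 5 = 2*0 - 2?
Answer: 207/2 ≈ 103.50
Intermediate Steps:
y = 3/2 (y = 5/2 + (2*0 - 2)/2 = 5/2 + (0 - 2)/2 = 5/2 + (1/2)*(-2) = 5/2 - 1 = 3/2 ≈ 1.5000)
y*(-4*(-5) + 49) = 3*(-4*(-5) + 49)/2 = 3*(20 + 49)/2 = (3/2)*69 = 207/2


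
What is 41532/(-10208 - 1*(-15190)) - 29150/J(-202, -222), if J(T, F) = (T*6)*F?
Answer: 2757385187/335119212 ≈ 8.2281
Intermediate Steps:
J(T, F) = 6*F*T (J(T, F) = (6*T)*F = 6*F*T)
41532/(-10208 - 1*(-15190)) - 29150/J(-202, -222) = 41532/(-10208 - 1*(-15190)) - 29150/(6*(-222)*(-202)) = 41532/(-10208 + 15190) - 29150/269064 = 41532/4982 - 29150*1/269064 = 41532*(1/4982) - 14575/134532 = 20766/2491 - 14575/134532 = 2757385187/335119212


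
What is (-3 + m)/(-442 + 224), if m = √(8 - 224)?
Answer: 3/218 - 3*I*√6/109 ≈ 0.013761 - 0.067417*I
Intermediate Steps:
m = 6*I*√6 (m = √(-216) = 6*I*√6 ≈ 14.697*I)
(-3 + m)/(-442 + 224) = (-3 + 6*I*√6)/(-442 + 224) = (-3 + 6*I*√6)/(-218) = (-3 + 6*I*√6)*(-1/218) = 3/218 - 3*I*√6/109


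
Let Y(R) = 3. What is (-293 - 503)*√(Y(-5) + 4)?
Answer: -796*√7 ≈ -2106.0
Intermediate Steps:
(-293 - 503)*√(Y(-5) + 4) = (-293 - 503)*√(3 + 4) = -796*√7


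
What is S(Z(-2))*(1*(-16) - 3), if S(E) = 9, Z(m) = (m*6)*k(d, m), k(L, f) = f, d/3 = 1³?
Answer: -171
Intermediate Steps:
d = 3 (d = 3*1³ = 3*1 = 3)
Z(m) = 6*m² (Z(m) = (m*6)*m = (6*m)*m = 6*m²)
S(Z(-2))*(1*(-16) - 3) = 9*(1*(-16) - 3) = 9*(-16 - 3) = 9*(-19) = -171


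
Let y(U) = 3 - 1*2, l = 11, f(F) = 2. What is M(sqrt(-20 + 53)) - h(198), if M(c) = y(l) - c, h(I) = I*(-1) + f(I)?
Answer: 197 - sqrt(33) ≈ 191.26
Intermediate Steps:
y(U) = 1 (y(U) = 3 - 2 = 1)
h(I) = 2 - I (h(I) = I*(-1) + 2 = -I + 2 = 2 - I)
M(c) = 1 - c
M(sqrt(-20 + 53)) - h(198) = (1 - sqrt(-20 + 53)) - (2 - 1*198) = (1 - sqrt(33)) - (2 - 198) = (1 - sqrt(33)) - 1*(-196) = (1 - sqrt(33)) + 196 = 197 - sqrt(33)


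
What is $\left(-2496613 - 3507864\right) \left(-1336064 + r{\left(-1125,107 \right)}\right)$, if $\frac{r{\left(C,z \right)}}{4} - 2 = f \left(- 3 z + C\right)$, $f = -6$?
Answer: $7813938152904$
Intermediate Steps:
$r{\left(C,z \right)} = 8 - 24 C + 72 z$ ($r{\left(C,z \right)} = 8 + 4 \left(- 6 \left(- 3 z + C\right)\right) = 8 + 4 \left(- 6 \left(C - 3 z\right)\right) = 8 + 4 \left(- 6 C + 18 z\right) = 8 - \left(- 72 z + 24 C\right) = 8 - 24 C + 72 z$)
$\left(-2496613 - 3507864\right) \left(-1336064 + r{\left(-1125,107 \right)}\right) = \left(-2496613 - 3507864\right) \left(-1336064 + \left(8 - -27000 + 72 \cdot 107\right)\right) = - 6004477 \left(-1336064 + \left(8 + 27000 + 7704\right)\right) = - 6004477 \left(-1336064 + 34712\right) = \left(-6004477\right) \left(-1301352\right) = 7813938152904$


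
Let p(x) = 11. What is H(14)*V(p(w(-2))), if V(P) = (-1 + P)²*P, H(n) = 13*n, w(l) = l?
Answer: 200200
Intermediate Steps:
V(P) = P*(-1 + P)²
H(14)*V(p(w(-2))) = (13*14)*(11*(-1 + 11)²) = 182*(11*10²) = 182*(11*100) = 182*1100 = 200200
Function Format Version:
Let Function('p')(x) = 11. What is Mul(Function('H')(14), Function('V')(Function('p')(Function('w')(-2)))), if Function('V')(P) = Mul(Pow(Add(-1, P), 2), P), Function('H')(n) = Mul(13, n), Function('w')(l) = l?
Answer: 200200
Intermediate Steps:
Function('V')(P) = Mul(P, Pow(Add(-1, P), 2))
Mul(Function('H')(14), Function('V')(Function('p')(Function('w')(-2)))) = Mul(Mul(13, 14), Mul(11, Pow(Add(-1, 11), 2))) = Mul(182, Mul(11, Pow(10, 2))) = Mul(182, Mul(11, 100)) = Mul(182, 1100) = 200200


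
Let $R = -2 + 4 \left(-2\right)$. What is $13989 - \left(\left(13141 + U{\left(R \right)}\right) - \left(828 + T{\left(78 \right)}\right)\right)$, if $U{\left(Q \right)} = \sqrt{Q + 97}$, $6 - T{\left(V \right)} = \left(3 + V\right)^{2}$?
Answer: $-4879 - \sqrt{87} \approx -4888.3$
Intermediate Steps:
$T{\left(V \right)} = 6 - \left(3 + V\right)^{2}$
$R = -10$ ($R = -2 - 8 = -10$)
$U{\left(Q \right)} = \sqrt{97 + Q}$
$13989 - \left(\left(13141 + U{\left(R \right)}\right) - \left(828 + T{\left(78 \right)}\right)\right) = 13989 - \left(\left(13141 + \sqrt{97 - 10}\right) - \left(834 - \left(3 + 78\right)^{2}\right)\right) = 13989 - \left(\left(13141 + \sqrt{87}\right) - \left(834 - 6561\right)\right) = 13989 - \left(\left(13141 + \sqrt{87}\right) - -5727\right) = 13989 - \left(\left(13141 + \sqrt{87}\right) + \left(-828 + 6555\right)\right) = 13989 - \left(\left(13141 + \sqrt{87}\right) + 5727\right) = 13989 - \left(18868 + \sqrt{87}\right) = -4879 - \sqrt{87}$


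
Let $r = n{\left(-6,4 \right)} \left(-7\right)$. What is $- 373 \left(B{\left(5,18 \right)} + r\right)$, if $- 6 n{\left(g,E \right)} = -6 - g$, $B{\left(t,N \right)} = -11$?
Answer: $4103$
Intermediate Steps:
$n{\left(g,E \right)} = 1 + \frac{g}{6}$ ($n{\left(g,E \right)} = - \frac{-6 - g}{6} = 1 + \frac{g}{6}$)
$r = 0$ ($r = \left(1 + \frac{1}{6} \left(-6\right)\right) \left(-7\right) = \left(1 - 1\right) \left(-7\right) = 0 \left(-7\right) = 0$)
$- 373 \left(B{\left(5,18 \right)} + r\right) = - 373 \left(-11 + 0\right) = \left(-373\right) \left(-11\right) = 4103$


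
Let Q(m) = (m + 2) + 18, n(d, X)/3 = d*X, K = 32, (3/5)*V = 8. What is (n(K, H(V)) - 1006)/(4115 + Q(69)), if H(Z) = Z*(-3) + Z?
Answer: -1783/2102 ≈ -0.84824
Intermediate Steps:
V = 40/3 (V = (5/3)*8 = 40/3 ≈ 13.333)
H(Z) = -2*Z (H(Z) = -3*Z + Z = -2*Z)
n(d, X) = 3*X*d (n(d, X) = 3*(d*X) = 3*(X*d) = 3*X*d)
Q(m) = 20 + m (Q(m) = (2 + m) + 18 = 20 + m)
(n(K, H(V)) - 1006)/(4115 + Q(69)) = (3*(-2*40/3)*32 - 1006)/(4115 + (20 + 69)) = (3*(-80/3)*32 - 1006)/(4115 + 89) = (-2560 - 1006)/4204 = -3566*1/4204 = -1783/2102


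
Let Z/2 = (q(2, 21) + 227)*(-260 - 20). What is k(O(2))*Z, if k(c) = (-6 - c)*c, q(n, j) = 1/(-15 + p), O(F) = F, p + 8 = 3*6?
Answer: 2032128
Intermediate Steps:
p = 10 (p = -8 + 3*6 = -8 + 18 = 10)
q(n, j) = -1/5 (q(n, j) = 1/(-15 + 10) = 1/(-5) = -1/5)
k(c) = c*(-6 - c)
Z = -127008 (Z = 2*((-1/5 + 227)*(-260 - 20)) = 2*((1134/5)*(-280)) = 2*(-63504) = -127008)
k(O(2))*Z = -1*2*(6 + 2)*(-127008) = -1*2*8*(-127008) = -16*(-127008) = 2032128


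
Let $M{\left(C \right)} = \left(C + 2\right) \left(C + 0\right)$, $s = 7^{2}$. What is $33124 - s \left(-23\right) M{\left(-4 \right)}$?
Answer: $42140$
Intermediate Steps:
$s = 49$
$M{\left(C \right)} = C \left(2 + C\right)$ ($M{\left(C \right)} = \left(2 + C\right) C = C \left(2 + C\right)$)
$33124 - s \left(-23\right) M{\left(-4 \right)} = 33124 - 49 \left(-23\right) \left(- 4 \left(2 - 4\right)\right) = 33124 - - 1127 \left(\left(-4\right) \left(-2\right)\right) = 33124 - \left(-1127\right) 8 = 33124 - -9016 = 33124 + 9016 = 42140$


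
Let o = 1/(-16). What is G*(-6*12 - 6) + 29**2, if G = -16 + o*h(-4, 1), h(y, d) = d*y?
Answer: 4139/2 ≈ 2069.5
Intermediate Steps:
o = -1/16 ≈ -0.062500
G = -63/4 (G = -16 - (-4)/16 = -16 - 1/16*(-4) = -16 + 1/4 = -63/4 ≈ -15.750)
G*(-6*12 - 6) + 29**2 = -63*(-6*12 - 6)/4 + 29**2 = -63*(-72 - 6)/4 + 841 = -63/4*(-78) + 841 = 2457/2 + 841 = 4139/2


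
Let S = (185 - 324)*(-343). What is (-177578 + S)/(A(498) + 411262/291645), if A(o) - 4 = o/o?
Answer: -37884977145/1869487 ≈ -20265.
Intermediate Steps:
S = 47677 (S = -139*(-343) = 47677)
A(o) = 5 (A(o) = 4 + o/o = 4 + 1 = 5)
(-177578 + S)/(A(498) + 411262/291645) = (-177578 + 47677)/(5 + 411262/291645) = -129901/(5 + 411262*(1/291645)) = -129901/(5 + 411262/291645) = -129901/1869487/291645 = -129901*291645/1869487 = -37884977145/1869487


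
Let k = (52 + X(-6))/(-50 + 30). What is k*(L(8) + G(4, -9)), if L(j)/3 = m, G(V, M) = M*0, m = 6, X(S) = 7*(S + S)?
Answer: 144/5 ≈ 28.800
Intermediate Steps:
X(S) = 14*S (X(S) = 7*(2*S) = 14*S)
G(V, M) = 0
L(j) = 18 (L(j) = 3*6 = 18)
k = 8/5 (k = (52 + 14*(-6))/(-50 + 30) = (52 - 84)/(-20) = -32*(-1/20) = 8/5 ≈ 1.6000)
k*(L(8) + G(4, -9)) = 8*(18 + 0)/5 = (8/5)*18 = 144/5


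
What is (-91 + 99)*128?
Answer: 1024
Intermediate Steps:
(-91 + 99)*128 = 8*128 = 1024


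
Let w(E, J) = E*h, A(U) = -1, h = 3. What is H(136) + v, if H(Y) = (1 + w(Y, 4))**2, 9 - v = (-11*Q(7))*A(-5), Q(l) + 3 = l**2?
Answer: 166784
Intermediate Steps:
Q(l) = -3 + l**2
v = -497 (v = 9 - (-11*(-3 + 7**2))*(-1) = 9 - (-11*(-3 + 49))*(-1) = 9 - (-11*46)*(-1) = 9 - (-506)*(-1) = 9 - 1*506 = 9 - 506 = -497)
w(E, J) = 3*E (w(E, J) = E*3 = 3*E)
H(Y) = (1 + 3*Y)**2
H(136) + v = (1 + 3*136)**2 - 497 = (1 + 408)**2 - 497 = 409**2 - 497 = 167281 - 497 = 166784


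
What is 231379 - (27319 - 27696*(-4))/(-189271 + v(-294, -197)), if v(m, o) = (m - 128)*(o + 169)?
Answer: 41059498548/177455 ≈ 2.3138e+5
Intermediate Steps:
v(m, o) = (-128 + m)*(169 + o)
231379 - (27319 - 27696*(-4))/(-189271 + v(-294, -197)) = 231379 - (27319 - 27696*(-4))/(-189271 + (-21632 - 128*(-197) + 169*(-294) - 294*(-197))) = 231379 - (27319 + 110784)/(-189271 + (-21632 + 25216 - 49686 + 57918)) = 231379 - 138103/(-189271 + 11816) = 231379 - 138103/(-177455) = 231379 - 138103*(-1)/177455 = 231379 - 1*(-138103/177455) = 231379 + 138103/177455 = 41059498548/177455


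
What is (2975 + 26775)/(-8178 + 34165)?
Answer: 29750/25987 ≈ 1.1448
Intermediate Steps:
(2975 + 26775)/(-8178 + 34165) = 29750/25987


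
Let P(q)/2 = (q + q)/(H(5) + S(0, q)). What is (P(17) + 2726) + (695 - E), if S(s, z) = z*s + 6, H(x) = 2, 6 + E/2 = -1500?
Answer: 12883/2 ≈ 6441.5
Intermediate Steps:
E = -3012 (E = -12 + 2*(-1500) = -12 - 3000 = -3012)
S(s, z) = 6 + s*z (S(s, z) = s*z + 6 = 6 + s*z)
P(q) = q/2 (P(q) = 2*((q + q)/(2 + (6 + 0*q))) = 2*((2*q)/(2 + (6 + 0))) = 2*((2*q)/(2 + 6)) = 2*((2*q)/8) = 2*((2*q)*(⅛)) = 2*(q/4) = q/2)
(P(17) + 2726) + (695 - E) = ((½)*17 + 2726) + (695 - 1*(-3012)) = (17/2 + 2726) + (695 + 3012) = 5469/2 + 3707 = 12883/2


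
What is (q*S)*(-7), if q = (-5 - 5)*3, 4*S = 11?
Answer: 1155/2 ≈ 577.50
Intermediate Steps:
S = 11/4 (S = (¼)*11 = 11/4 ≈ 2.7500)
q = -30 (q = -10*3 = -30)
(q*S)*(-7) = -30*11/4*(-7) = -165/2*(-7) = 1155/2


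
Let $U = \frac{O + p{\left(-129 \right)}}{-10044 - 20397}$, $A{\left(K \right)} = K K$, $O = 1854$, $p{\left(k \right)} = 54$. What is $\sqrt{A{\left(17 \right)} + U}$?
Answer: $\frac{\sqrt{29749451509}}{10147} \approx 16.998$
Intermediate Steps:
$A{\left(K \right)} = K^{2}$
$U = - \frac{636}{10147}$ ($U = \frac{1854 + 54}{-10044 - 20397} = \frac{1908}{-30441} = 1908 \left(- \frac{1}{30441}\right) = - \frac{636}{10147} \approx -0.062679$)
$\sqrt{A{\left(17 \right)} + U} = \sqrt{17^{2} - \frac{636}{10147}} = \sqrt{289 - \frac{636}{10147}} = \sqrt{\frac{2931847}{10147}} = \frac{\sqrt{29749451509}}{10147}$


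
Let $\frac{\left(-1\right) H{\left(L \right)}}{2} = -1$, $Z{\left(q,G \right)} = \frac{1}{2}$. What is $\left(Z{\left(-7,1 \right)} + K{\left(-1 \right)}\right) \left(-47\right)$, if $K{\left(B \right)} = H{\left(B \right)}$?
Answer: $- \frac{235}{2} \approx -117.5$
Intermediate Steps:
$Z{\left(q,G \right)} = \frac{1}{2}$
$H{\left(L \right)} = 2$ ($H{\left(L \right)} = \left(-2\right) \left(-1\right) = 2$)
$K{\left(B \right)} = 2$
$\left(Z{\left(-7,1 \right)} + K{\left(-1 \right)}\right) \left(-47\right) = \left(\frac{1}{2} + 2\right) \left(-47\right) = \frac{5}{2} \left(-47\right) = - \frac{235}{2}$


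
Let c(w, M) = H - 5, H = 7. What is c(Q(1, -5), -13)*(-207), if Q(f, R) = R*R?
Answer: -414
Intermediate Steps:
Q(f, R) = R²
c(w, M) = 2 (c(w, M) = 7 - 5 = 2)
c(Q(1, -5), -13)*(-207) = 2*(-207) = -414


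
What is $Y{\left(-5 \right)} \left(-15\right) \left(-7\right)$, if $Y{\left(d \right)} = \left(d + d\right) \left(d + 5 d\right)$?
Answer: $31500$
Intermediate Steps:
$Y{\left(d \right)} = 12 d^{2}$ ($Y{\left(d \right)} = 2 d 6 d = 12 d^{2}$)
$Y{\left(-5 \right)} \left(-15\right) \left(-7\right) = 12 \left(-5\right)^{2} \left(-15\right) \left(-7\right) = 12 \cdot 25 \left(-15\right) \left(-7\right) = 300 \left(-15\right) \left(-7\right) = \left(-4500\right) \left(-7\right) = 31500$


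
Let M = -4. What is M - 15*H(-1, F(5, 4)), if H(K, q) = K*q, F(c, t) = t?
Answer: 56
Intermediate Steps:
M - 15*H(-1, F(5, 4)) = -4 - (-15)*4 = -4 - 15*(-4) = -4 + 60 = 56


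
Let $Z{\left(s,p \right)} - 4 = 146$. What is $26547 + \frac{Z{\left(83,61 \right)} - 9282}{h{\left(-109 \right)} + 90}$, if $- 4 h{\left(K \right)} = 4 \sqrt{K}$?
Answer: $\frac{217102443}{8209} - \frac{9132 i \sqrt{109}}{8209} \approx 26447.0 - 11.614 i$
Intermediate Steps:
$Z{\left(s,p \right)} = 150$ ($Z{\left(s,p \right)} = 4 + 146 = 150$)
$h{\left(K \right)} = - \sqrt{K}$ ($h{\left(K \right)} = - \frac{4 \sqrt{K}}{4} = - \sqrt{K}$)
$26547 + \frac{Z{\left(83,61 \right)} - 9282}{h{\left(-109 \right)} + 90} = 26547 + \frac{150 - 9282}{- \sqrt{-109} + 90} = 26547 - \frac{9132}{- i \sqrt{109} + 90} = 26547 - \frac{9132}{90 - i \sqrt{109}}$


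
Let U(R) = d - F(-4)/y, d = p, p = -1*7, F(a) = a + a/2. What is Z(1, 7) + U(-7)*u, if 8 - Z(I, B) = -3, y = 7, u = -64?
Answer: 2829/7 ≈ 404.14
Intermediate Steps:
F(a) = 3*a/2 (F(a) = a + a*(½) = a + a/2 = 3*a/2)
Z(I, B) = 11 (Z(I, B) = 8 - 1*(-3) = 8 + 3 = 11)
p = -7
d = -7
U(R) = -43/7 (U(R) = -7 - (3/2)*(-4)/7 = -7 - (-6)/7 = -7 - 1*(-6/7) = -7 + 6/7 = -43/7)
Z(1, 7) + U(-7)*u = 11 - 43/7*(-64) = 11 + 2752/7 = 2829/7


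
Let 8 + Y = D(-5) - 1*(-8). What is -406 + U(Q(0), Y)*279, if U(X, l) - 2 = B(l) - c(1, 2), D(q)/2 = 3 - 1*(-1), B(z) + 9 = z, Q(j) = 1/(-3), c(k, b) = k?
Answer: -406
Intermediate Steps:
Q(j) = -⅓
B(z) = -9 + z
D(q) = 8 (D(q) = 2*(3 - 1*(-1)) = 2*(3 + 1) = 2*4 = 8)
Y = 8 (Y = -8 + (8 - 1*(-8)) = -8 + (8 + 8) = -8 + 16 = 8)
U(X, l) = -8 + l (U(X, l) = 2 + ((-9 + l) - 1*1) = 2 + ((-9 + l) - 1) = 2 + (-10 + l) = -8 + l)
-406 + U(Q(0), Y)*279 = -406 + (-8 + 8)*279 = -406 + 0*279 = -406 + 0 = -406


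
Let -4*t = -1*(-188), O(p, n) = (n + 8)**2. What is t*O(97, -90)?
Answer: -316028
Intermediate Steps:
O(p, n) = (8 + n)**2
t = -47 (t = -(-1)*(-188)/4 = -1/4*188 = -47)
t*O(97, -90) = -47*(8 - 90)**2 = -47*(-82)**2 = -47*6724 = -316028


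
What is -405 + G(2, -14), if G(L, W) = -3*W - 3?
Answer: -366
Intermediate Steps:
G(L, W) = -3 - 3*W
-405 + G(2, -14) = -405 + (-3 - 3*(-14)) = -405 + (-3 + 42) = -405 + 39 = -366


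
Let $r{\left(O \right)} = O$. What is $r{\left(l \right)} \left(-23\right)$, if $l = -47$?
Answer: $1081$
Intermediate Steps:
$r{\left(l \right)} \left(-23\right) = \left(-47\right) \left(-23\right) = 1081$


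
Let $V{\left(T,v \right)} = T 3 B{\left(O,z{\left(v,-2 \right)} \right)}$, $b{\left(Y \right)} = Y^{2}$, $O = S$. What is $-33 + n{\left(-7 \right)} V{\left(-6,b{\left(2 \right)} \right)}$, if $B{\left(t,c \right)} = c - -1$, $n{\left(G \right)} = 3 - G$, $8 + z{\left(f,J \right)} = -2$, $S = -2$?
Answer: $1587$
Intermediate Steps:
$z{\left(f,J \right)} = -10$ ($z{\left(f,J \right)} = -8 - 2 = -10$)
$O = -2$
$B{\left(t,c \right)} = 1 + c$ ($B{\left(t,c \right)} = c + 1 = 1 + c$)
$V{\left(T,v \right)} = - 27 T$ ($V{\left(T,v \right)} = T 3 \left(1 - 10\right) = 3 T \left(-9\right) = - 27 T$)
$-33 + n{\left(-7 \right)} V{\left(-6,b{\left(2 \right)} \right)} = -33 + \left(3 - -7\right) \left(\left(-27\right) \left(-6\right)\right) = -33 + \left(3 + 7\right) 162 = -33 + 10 \cdot 162 = -33 + 1620 = 1587$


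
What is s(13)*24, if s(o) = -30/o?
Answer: -720/13 ≈ -55.385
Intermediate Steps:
s(13)*24 = -30/13*24 = -720/13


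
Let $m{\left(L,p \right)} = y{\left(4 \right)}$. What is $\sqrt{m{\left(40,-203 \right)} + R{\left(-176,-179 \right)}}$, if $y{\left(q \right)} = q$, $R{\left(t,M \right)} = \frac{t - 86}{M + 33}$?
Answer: $\frac{3 \sqrt{3431}}{73} \approx 2.4072$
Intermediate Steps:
$R{\left(t,M \right)} = \frac{-86 + t}{33 + M}$
$m{\left(L,p \right)} = 4$
$\sqrt{m{\left(40,-203 \right)} + R{\left(-176,-179 \right)}} = \sqrt{4 + \frac{-86 - 176}{33 - 179}} = \sqrt{4 + \frac{1}{-146} \left(-262\right)} = \sqrt{4 - - \frac{131}{73}} = \sqrt{4 + \frac{131}{73}} = \sqrt{\frac{423}{73}} = \frac{3 \sqrt{3431}}{73}$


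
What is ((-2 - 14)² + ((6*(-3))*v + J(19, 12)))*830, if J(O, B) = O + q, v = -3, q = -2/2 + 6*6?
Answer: 302120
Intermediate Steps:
q = 35 (q = -2*½ + 36 = -1 + 36 = 35)
J(O, B) = 35 + O (J(O, B) = O + 35 = 35 + O)
((-2 - 14)² + ((6*(-3))*v + J(19, 12)))*830 = ((-2 - 14)² + ((6*(-3))*(-3) + (35 + 19)))*830 = ((-16)² + (-18*(-3) + 54))*830 = (256 + (54 + 54))*830 = (256 + 108)*830 = 364*830 = 302120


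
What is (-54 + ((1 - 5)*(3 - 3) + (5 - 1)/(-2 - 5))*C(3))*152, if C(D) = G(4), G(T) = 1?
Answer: -58064/7 ≈ -8294.9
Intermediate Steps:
C(D) = 1
(-54 + ((1 - 5)*(3 - 3) + (5 - 1)/(-2 - 5))*C(3))*152 = (-54 + ((1 - 5)*(3 - 3) + (5 - 1)/(-2 - 5))*1)*152 = (-54 + (-4*0 + 4/(-7))*1)*152 = (-54 + (0 + 4*(-1/7))*1)*152 = (-54 + (0 - 4/7)*1)*152 = (-54 - 4/7*1)*152 = (-54 - 4/7)*152 = -382/7*152 = -58064/7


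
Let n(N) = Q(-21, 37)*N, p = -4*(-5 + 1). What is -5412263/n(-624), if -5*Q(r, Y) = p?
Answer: -27061315/9984 ≈ -2710.5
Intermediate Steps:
p = 16 (p = -4*(-4) = 16)
Q(r, Y) = -16/5 (Q(r, Y) = -⅕*16 = -16/5)
n(N) = -16*N/5
-5412263/n(-624) = -5412263/((-16/5*(-624))) = -5412263/9984/5 = -5412263*5/9984 = -27061315/9984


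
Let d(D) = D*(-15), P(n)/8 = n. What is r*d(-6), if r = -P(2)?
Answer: -1440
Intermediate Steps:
P(n) = 8*n
d(D) = -15*D
r = -16 (r = -8*2 = -1*16 = -16)
r*d(-6) = -(-240)*(-6) = -16*90 = -1440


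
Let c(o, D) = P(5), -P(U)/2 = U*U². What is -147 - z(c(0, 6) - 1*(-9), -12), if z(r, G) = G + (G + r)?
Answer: 118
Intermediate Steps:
P(U) = -2*U³ (P(U) = -2*U*U² = -2*U³)
c(o, D) = -250 (c(o, D) = -2*5³ = -2*125 = -250)
z(r, G) = r + 2*G
-147 - z(c(0, 6) - 1*(-9), -12) = -147 - ((-250 - 1*(-9)) + 2*(-12)) = -147 - ((-250 + 9) - 24) = -147 - (-241 - 24) = -147 - 1*(-265) = -147 + 265 = 118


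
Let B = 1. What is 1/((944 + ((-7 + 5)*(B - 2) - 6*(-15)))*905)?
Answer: 1/937580 ≈ 1.0666e-6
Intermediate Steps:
1/((944 + ((-7 + 5)*(B - 2) - 6*(-15)))*905) = 1/((944 + ((-7 + 5)*(1 - 2) - 6*(-15)))*905) = (1/905)/(944 + (-2*(-1) + 90)) = (1/905)/(944 + (2 + 90)) = (1/905)/(944 + 92) = (1/905)/1036 = (1/1036)*(1/905) = 1/937580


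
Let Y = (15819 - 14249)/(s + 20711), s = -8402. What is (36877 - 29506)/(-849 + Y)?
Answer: -90729639/10448771 ≈ -8.6833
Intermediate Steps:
Y = 1570/12309 (Y = (15819 - 14249)/(-8402 + 20711) = 1570/12309 ≈ 0.12755)
(36877 - 29506)/(-849 + Y) = (36877 - 29506)/(-849 + 1570/12309) = 7371/(-10448771/12309) = 7371*(-12309/10448771) = -90729639/10448771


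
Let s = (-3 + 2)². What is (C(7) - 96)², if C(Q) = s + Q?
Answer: 7744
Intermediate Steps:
s = 1 (s = (-1)² = 1)
C(Q) = 1 + Q
(C(7) - 96)² = ((1 + 7) - 96)² = (8 - 96)² = (-88)² = 7744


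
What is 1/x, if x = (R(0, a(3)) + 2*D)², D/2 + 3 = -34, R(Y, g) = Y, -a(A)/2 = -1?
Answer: 1/21904 ≈ 4.5654e-5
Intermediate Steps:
a(A) = 2 (a(A) = -2*(-1) = 2)
D = -74 (D = -6 + 2*(-34) = -6 - 68 = -74)
x = 21904 (x = (0 + 2*(-74))² = (0 - 148)² = (-148)² = 21904)
1/x = 1/21904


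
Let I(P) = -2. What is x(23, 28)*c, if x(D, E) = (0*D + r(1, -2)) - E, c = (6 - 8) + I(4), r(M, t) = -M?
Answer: 116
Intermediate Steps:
c = -4 (c = (6 - 8) - 2 = -2 - 2 = -4)
x(D, E) = -1 - E (x(D, E) = (0*D - 1*1) - E = (0 - 1) - E = -1 - E)
x(23, 28)*c = (-1 - 1*28)*(-4) = (-1 - 28)*(-4) = -29*(-4) = 116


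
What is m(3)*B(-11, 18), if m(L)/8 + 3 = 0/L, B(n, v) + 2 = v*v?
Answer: -7728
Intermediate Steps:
B(n, v) = -2 + v² (B(n, v) = -2 + v*v = -2 + v²)
m(L) = -24 (m(L) = -24 + 8*(0/L) = -24 + 8*0 = -24 + 0 = -24)
m(3)*B(-11, 18) = -24*(-2 + 18²) = -24*(-2 + 324) = -24*322 = -7728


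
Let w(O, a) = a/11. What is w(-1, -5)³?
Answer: -125/1331 ≈ -0.093914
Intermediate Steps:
w(O, a) = a/11 (w(O, a) = a*(1/11) = a/11)
w(-1, -5)³ = ((1/11)*(-5))³ = (-5/11)³ = -125/1331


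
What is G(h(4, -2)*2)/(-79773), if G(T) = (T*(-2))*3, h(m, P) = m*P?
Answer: -32/26591 ≈ -0.0012034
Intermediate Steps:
h(m, P) = P*m
G(T) = -6*T (G(T) = -2*T*3 = -6*T)
G(h(4, -2)*2)/(-79773) = -6*(-2*4)*2/(-79773) = -(-48)*2*(-1/79773) = -6*(-16)*(-1/79773) = 96*(-1/79773) = -32/26591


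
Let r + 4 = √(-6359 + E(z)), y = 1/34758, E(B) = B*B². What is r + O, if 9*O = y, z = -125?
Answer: -1251287/312822 + 2*I*√489871 ≈ -4.0 + 1399.8*I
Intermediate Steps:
E(B) = B³
y = 1/34758 ≈ 2.8770e-5
O = 1/312822 (O = (⅑)*(1/34758) = 1/312822 ≈ 3.1967e-6)
r = -4 + 2*I*√489871 (r = -4 + √(-6359 + (-125)³) = -4 + √(-6359 - 1953125) = -4 + √(-1959484) = -4 + 2*I*√489871 ≈ -4.0 + 1399.8*I)
r + O = (-4 + 2*I*√489871) + 1/312822 = -1251287/312822 + 2*I*√489871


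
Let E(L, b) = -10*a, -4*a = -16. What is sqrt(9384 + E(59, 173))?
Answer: 8*sqrt(146) ≈ 96.664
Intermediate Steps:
a = 4 (a = -1/4*(-16) = 4)
E(L, b) = -40 (E(L, b) = -10*4 = -40)
sqrt(9384 + E(59, 173)) = sqrt(9384 - 40) = sqrt(9344) = 8*sqrt(146)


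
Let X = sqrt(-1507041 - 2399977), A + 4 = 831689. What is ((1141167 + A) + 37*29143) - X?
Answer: 3051143 - I*sqrt(3907018) ≈ 3.0511e+6 - 1976.6*I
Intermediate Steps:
A = 831685 (A = -4 + 831689 = 831685)
X = I*sqrt(3907018) (X = sqrt(-3907018) = I*sqrt(3907018) ≈ 1976.6*I)
((1141167 + A) + 37*29143) - X = ((1141167 + 831685) + 37*29143) - I*sqrt(3907018) = (1972852 + 1078291) - I*sqrt(3907018) = 3051143 - I*sqrt(3907018)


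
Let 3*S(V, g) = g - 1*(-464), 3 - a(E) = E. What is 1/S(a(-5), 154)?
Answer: 1/206 ≈ 0.0048544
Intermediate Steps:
a(E) = 3 - E
S(V, g) = 464/3 + g/3 (S(V, g) = (g - 1*(-464))/3 = (g + 464)/3 = (464 + g)/3 = 464/3 + g/3)
1/S(a(-5), 154) = 1/(464/3 + (⅓)*154) = 1/(464/3 + 154/3) = 1/206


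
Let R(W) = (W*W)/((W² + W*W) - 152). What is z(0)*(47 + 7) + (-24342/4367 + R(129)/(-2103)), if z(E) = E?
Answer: -565345996209/101419775710 ≈ -5.5743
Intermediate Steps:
R(W) = W²/(-152 + 2*W²) (R(W) = W²/((W² + W²) - 152) = W²/(2*W² - 152) = W²/(-152 + 2*W²))
z(0)*(47 + 7) + (-24342/4367 + R(129)/(-2103)) = 0*(47 + 7) + (-24342/4367 + ((½)*129²/(-76 + 129²))/(-2103)) = 0*54 + (-24342*1/4367 + ((½)*16641/(-76 + 16641))*(-1/2103)) = 0 + (-24342/4367 + ((½)*16641/16565)*(-1/2103)) = 0 + (-24342/4367 + ((½)*16641*(1/16565))*(-1/2103)) = 0 + (-24342/4367 + (16641/33130)*(-1/2103)) = 0 + (-24342/4367 - 5547/23224130) = 0 - 565345996209/101419775710 = -565345996209/101419775710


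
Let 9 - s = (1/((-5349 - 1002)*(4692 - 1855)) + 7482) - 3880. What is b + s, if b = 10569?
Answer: 125692082113/18017787 ≈ 6976.0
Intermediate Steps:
s = -64737908690/18017787 (s = 9 - ((1/((-5349 - 1002)*(4692 - 1855)) + 7482) - 3880) = 9 - ((1/(-6351*2837) + 7482) - 3880) = 9 - ((1/(-18017787) + 7482) - 3880) = 9 - ((-1/18017787 + 7482) - 3880) = 9 - (134809082333/18017787 - 3880) = 9 - 1*64900068773/18017787 = 9 - 64900068773/18017787 = -64737908690/18017787 ≈ -3593.0)
b + s = 10569 - 64737908690/18017787 = 125692082113/18017787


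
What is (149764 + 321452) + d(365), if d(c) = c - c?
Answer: 471216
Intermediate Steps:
d(c) = 0
(149764 + 321452) + d(365) = (149764 + 321452) + 0 = 471216 + 0 = 471216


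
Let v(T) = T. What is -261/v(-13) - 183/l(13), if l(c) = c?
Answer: 6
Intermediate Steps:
-261/v(-13) - 183/l(13) = -261/(-13) - 183/13 = -261*(-1/13) - 183*1/13 = 261/13 - 183/13 = 6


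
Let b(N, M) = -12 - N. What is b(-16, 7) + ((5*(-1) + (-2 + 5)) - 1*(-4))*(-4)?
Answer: -4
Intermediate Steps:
b(-16, 7) + ((5*(-1) + (-2 + 5)) - 1*(-4))*(-4) = (-12 - 1*(-16)) + ((5*(-1) + (-2 + 5)) - 1*(-4))*(-4) = (-12 + 16) + ((-5 + 3) + 4)*(-4) = 4 + (-2 + 4)*(-4) = 4 + 2*(-4) = 4 - 8 = -4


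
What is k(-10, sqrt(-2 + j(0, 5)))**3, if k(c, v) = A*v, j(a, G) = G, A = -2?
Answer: -24*sqrt(3) ≈ -41.569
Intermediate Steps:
k(c, v) = -2*v
k(-10, sqrt(-2 + j(0, 5)))**3 = (-2*sqrt(-2 + 5))**3 = (-2*sqrt(3))**3 = -24*sqrt(3)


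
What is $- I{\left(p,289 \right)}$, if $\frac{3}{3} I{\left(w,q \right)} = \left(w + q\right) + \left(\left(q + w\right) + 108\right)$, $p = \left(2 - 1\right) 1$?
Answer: $-688$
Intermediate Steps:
$p = 1$ ($p = 1 \cdot 1 = 1$)
$I{\left(w,q \right)} = 108 + 2 q + 2 w$ ($I{\left(w,q \right)} = \left(w + q\right) + \left(\left(q + w\right) + 108\right) = \left(q + w\right) + \left(108 + q + w\right) = 108 + 2 q + 2 w$)
$- I{\left(p,289 \right)} = - (108 + 2 \cdot 289 + 2 \cdot 1) = - (108 + 578 + 2) = \left(-1\right) 688 = -688$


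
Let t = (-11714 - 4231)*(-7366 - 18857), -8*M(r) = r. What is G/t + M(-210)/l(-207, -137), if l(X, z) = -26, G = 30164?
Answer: -43900065119/43485076440 ≈ -1.0095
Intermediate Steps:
M(r) = -r/8
t = 418125735 (t = -15945*(-26223) = 418125735)
G/t + M(-210)/l(-207, -137) = 30164/418125735 - 1/8*(-210)/(-26) = 30164*(1/418125735) + (105/4)*(-1/26) = 30164/418125735 - 105/104 = -43900065119/43485076440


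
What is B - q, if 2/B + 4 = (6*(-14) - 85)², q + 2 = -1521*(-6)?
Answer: -260554066/28557 ≈ -9124.0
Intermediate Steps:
q = 9124 (q = -2 - 1521*(-6) = -2 + 9126 = 9124)
B = 2/28557 (B = 2/(-4 + (6*(-14) - 85)²) = 2/(-4 + (-84 - 85)²) = 2/(-4 + (-169)²) = 2/(-4 + 28561) = 2/28557 ≈ 7.0035e-5)
B - q = 2/28557 - 1*9124 = 2/28557 - 9124 = -260554066/28557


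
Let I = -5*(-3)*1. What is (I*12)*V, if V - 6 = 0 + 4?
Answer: 1800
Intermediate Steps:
I = 15 (I = 15*1 = 15)
V = 10 (V = 6 + (0 + 4) = 6 + 4 = 10)
(I*12)*V = (15*12)*10 = 180*10 = 1800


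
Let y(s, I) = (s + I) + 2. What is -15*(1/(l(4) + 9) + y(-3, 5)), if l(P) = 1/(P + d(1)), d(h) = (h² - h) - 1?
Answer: -1725/28 ≈ -61.607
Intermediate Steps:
d(h) = -1 + h² - h
l(P) = 1/(-1 + P) (l(P) = 1/(P + (-1 + 1² - 1*1)) = 1/(P + (-1 + 1 - 1)) = 1/(P - 1) = 1/(-1 + P))
y(s, I) = 2 + I + s (y(s, I) = (I + s) + 2 = 2 + I + s)
-15*(1/(l(4) + 9) + y(-3, 5)) = -15*(1/(1/(-1 + 4) + 9) + (2 + 5 - 3)) = -15*(1/(1/3 + 9) + 4) = -15*(1/(⅓ + 9) + 4) = -15*(1/(28/3) + 4) = -15*(3/28 + 4) = -15*115/28 = -1725/28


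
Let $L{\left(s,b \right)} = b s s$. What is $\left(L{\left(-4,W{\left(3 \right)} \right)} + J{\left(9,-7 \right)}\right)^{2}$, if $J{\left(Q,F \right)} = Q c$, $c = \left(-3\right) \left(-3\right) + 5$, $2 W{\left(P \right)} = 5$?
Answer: $27556$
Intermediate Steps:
$W{\left(P \right)} = \frac{5}{2}$ ($W{\left(P \right)} = \frac{1}{2} \cdot 5 = \frac{5}{2}$)
$L{\left(s,b \right)} = b s^{2}$
$c = 14$ ($c = 9 + 5 = 14$)
$J{\left(Q,F \right)} = 14 Q$ ($J{\left(Q,F \right)} = Q 14 = 14 Q$)
$\left(L{\left(-4,W{\left(3 \right)} \right)} + J{\left(9,-7 \right)}\right)^{2} = \left(\frac{5 \left(-4\right)^{2}}{2} + 14 \cdot 9\right)^{2} = \left(\frac{5}{2} \cdot 16 + 126\right)^{2} = \left(40 + 126\right)^{2} = 166^{2} = 27556$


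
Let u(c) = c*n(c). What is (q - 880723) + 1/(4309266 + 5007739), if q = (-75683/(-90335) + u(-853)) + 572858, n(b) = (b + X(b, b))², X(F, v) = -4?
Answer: -21101649748851882164/33666065867 ≈ -6.2679e+8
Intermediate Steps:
n(b) = (-4 + b)² (n(b) = (b - 4)² = (-4 + b)²)
u(c) = c*(-4 + c)²
q = -56541773000882/90335 (q = (-75683/(-90335) - 853*(-4 - 853)²) + 572858 = (-75683*(-1/90335) - 853*(-857)²) + 572858 = (75683/90335 - 853*734449) + 572858 = (75683/90335 - 626484997) + 572858 = -56593522128312/90335 + 572858 = -56541773000882/90335 ≈ -6.2591e+8)
(q - 880723) + 1/(4309266 + 5007739) = (-56541773000882/90335 - 880723) + 1/(4309266 + 5007739) = -56621333113087/90335 + 1/9317005 = -21101649748851882164/33666065867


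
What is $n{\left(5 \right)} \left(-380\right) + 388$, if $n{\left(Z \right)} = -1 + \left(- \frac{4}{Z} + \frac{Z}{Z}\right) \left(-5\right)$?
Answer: $1148$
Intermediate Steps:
$n{\left(Z \right)} = -6 + \frac{20}{Z}$ ($n{\left(Z \right)} = -1 + \left(- \frac{4}{Z} + 1\right) \left(-5\right) = -1 + \left(1 - \frac{4}{Z}\right) \left(-5\right) = -1 - \left(5 - \frac{20}{Z}\right) = -6 + \frac{20}{Z}$)
$n{\left(5 \right)} \left(-380\right) + 388 = \left(-6 + \frac{20}{5}\right) \left(-380\right) + 388 = \left(-6 + 20 \cdot \frac{1}{5}\right) \left(-380\right) + 388 = \left(-6 + 4\right) \left(-380\right) + 388 = \left(-2\right) \left(-380\right) + 388 = 760 + 388 = 1148$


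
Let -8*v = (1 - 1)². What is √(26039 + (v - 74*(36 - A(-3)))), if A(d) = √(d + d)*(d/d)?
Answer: √(23375 + 74*I*√6) ≈ 152.89 + 0.5928*I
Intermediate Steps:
v = 0 (v = -(1 - 1)²/8 = -⅛*0² = -⅛*0 = 0)
A(d) = √2*√d (A(d) = √(2*d)*1 = (√2*√d)*1 = √2*√d)
√(26039 + (v - 74*(36 - A(-3)))) = √(26039 + (0 - 74*(36 - √2*√(-3)))) = √(26039 + (0 - 74*(36 - √2*I*√3))) = √(26039 + (0 - 74*(36 - I*√6))) = √(26039 + (0 + (-2664 + 74*I*√6))) = √(26039 + (-2664 + 74*I*√6)) = √(23375 + 74*I*√6)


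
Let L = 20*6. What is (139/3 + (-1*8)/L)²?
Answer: 481636/225 ≈ 2140.6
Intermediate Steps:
L = 120
(139/3 + (-1*8)/L)² = (139/3 - 1*8/120)² = (139*(⅓) - 8*1/120)² = (139/3 - 1/15)² = (694/15)² = 481636/225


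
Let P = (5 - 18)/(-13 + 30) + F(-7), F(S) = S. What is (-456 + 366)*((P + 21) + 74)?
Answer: -133470/17 ≈ -7851.2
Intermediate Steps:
P = -132/17 (P = (5 - 18)/(-13 + 30) - 7 = -13/17 - 7 = -132/17 ≈ -7.7647)
(-456 + 366)*((P + 21) + 74) = (-456 + 366)*((-132/17 + 21) + 74) = -90*(225/17 + 74) = -90*1483/17 = -133470/17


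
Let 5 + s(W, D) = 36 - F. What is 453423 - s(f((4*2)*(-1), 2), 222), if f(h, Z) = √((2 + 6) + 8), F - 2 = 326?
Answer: 453720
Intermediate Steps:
F = 328 (F = 2 + 326 = 328)
f(h, Z) = 4 (f(h, Z) = √(8 + 8) = √16 = 4)
s(W, D) = -297 (s(W, D) = -5 + (36 - 1*328) = -5 + (36 - 328) = -5 - 292 = -297)
453423 - s(f((4*2)*(-1), 2), 222) = 453423 - 1*(-297) = 453423 + 297 = 453720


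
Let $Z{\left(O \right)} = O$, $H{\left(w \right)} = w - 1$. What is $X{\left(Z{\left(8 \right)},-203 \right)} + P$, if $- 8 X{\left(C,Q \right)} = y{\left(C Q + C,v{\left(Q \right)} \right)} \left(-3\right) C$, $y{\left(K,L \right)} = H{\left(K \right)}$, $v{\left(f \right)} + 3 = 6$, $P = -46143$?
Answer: $-50994$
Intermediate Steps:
$H{\left(w \right)} = -1 + w$
$v{\left(f \right)} = 3$ ($v{\left(f \right)} = -3 + 6 = 3$)
$y{\left(K,L \right)} = -1 + K$
$X{\left(C,Q \right)} = - \frac{C \left(3 - 3 C - 3 C Q\right)}{8}$ ($X{\left(C,Q \right)} = - \frac{\left(-1 + \left(C Q + C\right)\right) \left(-3\right) C}{8} = - \frac{\left(-1 + \left(C + C Q\right)\right) \left(-3\right) C}{8} = - \frac{\left(-1 + C + C Q\right) \left(-3\right) C}{8} = - \frac{\left(3 - 3 C - 3 C Q\right) C}{8} = - \frac{C \left(3 - 3 C - 3 C Q\right)}{8}$)
$X{\left(Z{\left(8 \right)},-203 \right)} + P = \frac{3}{8} \cdot 8 \left(-1 + 8 \left(1 - 203\right)\right) - 46143 = \frac{3}{8} \cdot 8 \left(-1 + 8 \left(-202\right)\right) - 46143 = \frac{3}{8} \cdot 8 \left(-1 - 1616\right) - 46143 = \frac{3}{8} \cdot 8 \left(-1617\right) - 46143 = -4851 - 46143 = -50994$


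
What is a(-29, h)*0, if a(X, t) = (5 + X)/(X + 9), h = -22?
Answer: 0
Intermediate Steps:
a(X, t) = (5 + X)/(9 + X)
a(-29, h)*0 = ((5 - 29)/(9 - 29))*0 = (-24/(-20))*0 = -1/20*(-24)*0 = (6/5)*0 = 0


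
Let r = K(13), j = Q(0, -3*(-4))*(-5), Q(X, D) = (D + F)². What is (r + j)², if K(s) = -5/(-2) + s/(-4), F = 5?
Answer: 33443089/16 ≈ 2.0902e+6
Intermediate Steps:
Q(X, D) = (5 + D)² (Q(X, D) = (D + 5)² = (5 + D)²)
j = -1445 (j = (5 - 3*(-4))²*(-5) = (5 + 12)²*(-5) = 17²*(-5) = 289*(-5) = -1445)
K(s) = 5/2 - s/4 (K(s) = -5*(-½) + s*(-¼) = 5/2 - s/4)
r = -¾ (r = 5/2 - ¼*13 = 5/2 - 13/4 = -¾ ≈ -0.75000)
(r + j)² = (-¾ - 1445)² = (-5783/4)² = 33443089/16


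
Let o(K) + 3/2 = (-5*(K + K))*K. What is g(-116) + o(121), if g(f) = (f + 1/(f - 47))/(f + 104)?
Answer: -95453995/652 ≈ -1.4640e+5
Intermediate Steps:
o(K) = -3/2 - 10*K² (o(K) = -3/2 + (-5*(K + K))*K = -3/2 + (-10*K)*K = -3/2 - 10*K²)
g(f) = (f + 1/(-47 + f))/(104 + f)
g(-116) + o(121) = (1 + (-116)² - 47*(-116))/(-4888 + (-116)² + 57*(-116)) + (-3/2 - 10*121²) = (1 + 13456 + 5452)/(-4888 + 13456 - 6612) + (-3/2 - 10*14641) = 18909/1956 + (-3/2 - 146410) = (1/1956)*18909 - 292823/2 = 6303/652 - 292823/2 = -95453995/652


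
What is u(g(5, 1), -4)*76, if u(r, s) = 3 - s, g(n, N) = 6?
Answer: 532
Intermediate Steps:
u(g(5, 1), -4)*76 = (3 - 1*(-4))*76 = (3 + 4)*76 = 7*76 = 532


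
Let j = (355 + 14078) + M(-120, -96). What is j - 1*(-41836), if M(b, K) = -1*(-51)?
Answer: 56320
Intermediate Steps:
M(b, K) = 51
j = 14484 (j = (355 + 14078) + 51 = 14433 + 51 = 14484)
j - 1*(-41836) = 14484 - 1*(-41836) = 14484 + 41836 = 56320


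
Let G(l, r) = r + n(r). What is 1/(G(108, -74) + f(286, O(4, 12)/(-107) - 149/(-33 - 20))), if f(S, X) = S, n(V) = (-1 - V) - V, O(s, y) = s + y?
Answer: 1/359 ≈ 0.0027855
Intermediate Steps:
n(V) = -1 - 2*V
G(l, r) = -1 - r (G(l, r) = r + (-1 - 2*r) = -1 - r)
1/(G(108, -74) + f(286, O(4, 12)/(-107) - 149/(-33 - 20))) = 1/((-1 - 1*(-74)) + 286) = 1/((-1 + 74) + 286) = 1/(73 + 286) = 1/359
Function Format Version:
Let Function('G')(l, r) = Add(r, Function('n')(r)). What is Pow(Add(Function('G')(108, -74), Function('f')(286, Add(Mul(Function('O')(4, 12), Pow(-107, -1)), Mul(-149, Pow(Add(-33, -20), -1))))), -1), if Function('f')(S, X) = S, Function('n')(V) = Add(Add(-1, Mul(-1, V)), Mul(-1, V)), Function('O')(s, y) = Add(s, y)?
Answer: Rational(1, 359) ≈ 0.0027855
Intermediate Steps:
Function('n')(V) = Add(-1, Mul(-2, V))
Function('G')(l, r) = Add(-1, Mul(-1, r)) (Function('G')(l, r) = Add(r, Add(-1, Mul(-2, r))) = Add(-1, Mul(-1, r)))
Pow(Add(Function('G')(108, -74), Function('f')(286, Add(Mul(Function('O')(4, 12), Pow(-107, -1)), Mul(-149, Pow(Add(-33, -20), -1))))), -1) = Pow(Add(Add(-1, Mul(-1, -74)), 286), -1) = Pow(Add(Add(-1, 74), 286), -1) = Pow(Add(73, 286), -1) = Pow(359, -1) = Rational(1, 359)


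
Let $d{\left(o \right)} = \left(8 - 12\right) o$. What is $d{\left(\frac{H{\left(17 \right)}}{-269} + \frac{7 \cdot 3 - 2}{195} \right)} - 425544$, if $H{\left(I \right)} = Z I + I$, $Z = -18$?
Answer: $- \frac{22322156384}{52455} \approx -4.2555 \cdot 10^{5}$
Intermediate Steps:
$H{\left(I \right)} = - 17 I$ ($H{\left(I \right)} = - 18 I + I = - 17 I$)
$d{\left(o \right)} = - 4 o$
$d{\left(\frac{H{\left(17 \right)}}{-269} + \frac{7 \cdot 3 - 2}{195} \right)} - 425544 = - 4 \left(\frac{\left(-17\right) 17}{-269} + \frac{7 \cdot 3 - 2}{195}\right) - 425544 = - 4 \left(\left(-289\right) \left(- \frac{1}{269}\right) + \left(21 - 2\right) \frac{1}{195}\right) - 425544 = - 4 \left(\frac{289}{269} + 19 \cdot \frac{1}{195}\right) - 425544 = - 4 \left(\frac{289}{269} + \frac{19}{195}\right) - 425544 = \left(-4\right) \frac{61466}{52455} - 425544 = - \frac{245864}{52455} - 425544 = - \frac{22322156384}{52455}$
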